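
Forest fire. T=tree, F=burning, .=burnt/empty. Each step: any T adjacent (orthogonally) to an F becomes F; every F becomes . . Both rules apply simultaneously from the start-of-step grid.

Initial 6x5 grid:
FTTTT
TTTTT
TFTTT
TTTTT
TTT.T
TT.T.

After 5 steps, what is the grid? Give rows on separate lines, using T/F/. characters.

Step 1: 6 trees catch fire, 2 burn out
  .FTTT
  FFTTT
  F.FTT
  TFTTT
  TTT.T
  TT.T.
Step 2: 6 trees catch fire, 6 burn out
  ..FTT
  ..FTT
  ...FT
  F.FTT
  TFT.T
  TT.T.
Step 3: 7 trees catch fire, 6 burn out
  ...FT
  ...FT
  ....F
  ...FT
  F.F.T
  TF.T.
Step 4: 4 trees catch fire, 7 burn out
  ....F
  ....F
  .....
  ....F
  ....T
  F..T.
Step 5: 1 trees catch fire, 4 burn out
  .....
  .....
  .....
  .....
  ....F
  ...T.

.....
.....
.....
.....
....F
...T.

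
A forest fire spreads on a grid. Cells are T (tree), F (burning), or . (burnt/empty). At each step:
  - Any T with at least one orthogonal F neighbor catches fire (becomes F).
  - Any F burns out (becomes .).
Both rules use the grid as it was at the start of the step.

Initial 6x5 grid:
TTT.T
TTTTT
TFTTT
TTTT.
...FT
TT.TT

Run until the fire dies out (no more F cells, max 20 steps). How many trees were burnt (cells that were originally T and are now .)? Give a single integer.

Step 1: +7 fires, +2 burnt (F count now 7)
Step 2: +7 fires, +7 burnt (F count now 7)
Step 3: +4 fires, +7 burnt (F count now 4)
Step 4: +1 fires, +4 burnt (F count now 1)
Step 5: +1 fires, +1 burnt (F count now 1)
Step 6: +0 fires, +1 burnt (F count now 0)
Fire out after step 6
Initially T: 22, now '.': 28
Total burnt (originally-T cells now '.'): 20

Answer: 20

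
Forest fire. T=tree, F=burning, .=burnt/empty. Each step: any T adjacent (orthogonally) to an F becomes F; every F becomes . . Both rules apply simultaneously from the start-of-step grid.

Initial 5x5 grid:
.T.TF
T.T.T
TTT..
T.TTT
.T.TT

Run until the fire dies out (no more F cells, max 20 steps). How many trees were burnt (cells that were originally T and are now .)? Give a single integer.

Answer: 2

Derivation:
Step 1: +2 fires, +1 burnt (F count now 2)
Step 2: +0 fires, +2 burnt (F count now 0)
Fire out after step 2
Initially T: 15, now '.': 12
Total burnt (originally-T cells now '.'): 2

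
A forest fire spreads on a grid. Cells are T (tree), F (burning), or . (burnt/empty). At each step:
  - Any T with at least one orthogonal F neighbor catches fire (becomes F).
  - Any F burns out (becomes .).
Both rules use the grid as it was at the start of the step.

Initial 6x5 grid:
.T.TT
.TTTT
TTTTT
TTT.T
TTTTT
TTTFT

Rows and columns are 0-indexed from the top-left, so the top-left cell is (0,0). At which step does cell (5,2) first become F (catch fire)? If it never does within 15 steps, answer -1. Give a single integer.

Step 1: cell (5,2)='F' (+3 fires, +1 burnt)
  -> target ignites at step 1
Step 2: cell (5,2)='.' (+3 fires, +3 burnt)
Step 3: cell (5,2)='.' (+4 fires, +3 burnt)
Step 4: cell (5,2)='.' (+4 fires, +4 burnt)
Step 5: cell (5,2)='.' (+5 fires, +4 burnt)
Step 6: cell (5,2)='.' (+4 fires, +5 burnt)
Step 7: cell (5,2)='.' (+2 fires, +4 burnt)
Step 8: cell (5,2)='.' (+0 fires, +2 burnt)
  fire out at step 8

1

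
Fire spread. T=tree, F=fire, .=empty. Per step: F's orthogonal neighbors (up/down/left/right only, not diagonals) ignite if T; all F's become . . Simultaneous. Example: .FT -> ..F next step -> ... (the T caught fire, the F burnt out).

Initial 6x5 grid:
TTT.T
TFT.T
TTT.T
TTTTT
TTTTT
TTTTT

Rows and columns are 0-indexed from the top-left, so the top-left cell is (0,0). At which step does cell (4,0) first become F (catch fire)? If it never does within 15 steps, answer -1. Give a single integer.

Step 1: cell (4,0)='T' (+4 fires, +1 burnt)
Step 2: cell (4,0)='T' (+5 fires, +4 burnt)
Step 3: cell (4,0)='T' (+3 fires, +5 burnt)
Step 4: cell (4,0)='F' (+4 fires, +3 burnt)
  -> target ignites at step 4
Step 5: cell (4,0)='.' (+4 fires, +4 burnt)
Step 6: cell (4,0)='.' (+3 fires, +4 burnt)
Step 7: cell (4,0)='.' (+2 fires, +3 burnt)
Step 8: cell (4,0)='.' (+1 fires, +2 burnt)
Step 9: cell (4,0)='.' (+0 fires, +1 burnt)
  fire out at step 9

4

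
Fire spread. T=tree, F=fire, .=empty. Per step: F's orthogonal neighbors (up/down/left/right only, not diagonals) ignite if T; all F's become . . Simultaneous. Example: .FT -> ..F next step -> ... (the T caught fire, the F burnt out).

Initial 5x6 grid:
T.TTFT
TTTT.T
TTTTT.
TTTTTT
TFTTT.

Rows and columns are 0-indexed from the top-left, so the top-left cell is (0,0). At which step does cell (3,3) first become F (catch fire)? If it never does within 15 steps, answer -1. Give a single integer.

Step 1: cell (3,3)='T' (+5 fires, +2 burnt)
Step 2: cell (3,3)='T' (+7 fires, +5 burnt)
Step 3: cell (3,3)='F' (+7 fires, +7 burnt)
  -> target ignites at step 3
Step 4: cell (3,3)='.' (+3 fires, +7 burnt)
Step 5: cell (3,3)='.' (+2 fires, +3 burnt)
Step 6: cell (3,3)='.' (+0 fires, +2 burnt)
  fire out at step 6

3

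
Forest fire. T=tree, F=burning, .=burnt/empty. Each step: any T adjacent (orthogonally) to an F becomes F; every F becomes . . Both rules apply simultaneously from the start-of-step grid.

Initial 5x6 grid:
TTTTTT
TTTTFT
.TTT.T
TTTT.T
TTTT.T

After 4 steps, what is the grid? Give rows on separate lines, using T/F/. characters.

Step 1: 3 trees catch fire, 1 burn out
  TTTTFT
  TTTF.F
  .TTT.T
  TTTT.T
  TTTT.T
Step 2: 5 trees catch fire, 3 burn out
  TTTF.F
  TTF...
  .TTF.F
  TTTT.T
  TTTT.T
Step 3: 5 trees catch fire, 5 burn out
  TTF...
  TF....
  .TF...
  TTTF.F
  TTTT.T
Step 4: 6 trees catch fire, 5 burn out
  TF....
  F.....
  .F....
  TTF...
  TTTF.F

TF....
F.....
.F....
TTF...
TTTF.F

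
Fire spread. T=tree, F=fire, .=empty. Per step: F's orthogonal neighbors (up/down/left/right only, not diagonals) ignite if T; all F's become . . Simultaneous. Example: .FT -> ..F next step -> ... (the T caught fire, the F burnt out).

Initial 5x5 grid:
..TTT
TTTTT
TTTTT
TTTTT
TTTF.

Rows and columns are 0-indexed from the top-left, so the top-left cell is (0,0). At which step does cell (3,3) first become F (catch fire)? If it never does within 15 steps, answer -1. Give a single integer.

Step 1: cell (3,3)='F' (+2 fires, +1 burnt)
  -> target ignites at step 1
Step 2: cell (3,3)='.' (+4 fires, +2 burnt)
Step 3: cell (3,3)='.' (+5 fires, +4 burnt)
Step 4: cell (3,3)='.' (+5 fires, +5 burnt)
Step 5: cell (3,3)='.' (+4 fires, +5 burnt)
Step 6: cell (3,3)='.' (+1 fires, +4 burnt)
Step 7: cell (3,3)='.' (+0 fires, +1 burnt)
  fire out at step 7

1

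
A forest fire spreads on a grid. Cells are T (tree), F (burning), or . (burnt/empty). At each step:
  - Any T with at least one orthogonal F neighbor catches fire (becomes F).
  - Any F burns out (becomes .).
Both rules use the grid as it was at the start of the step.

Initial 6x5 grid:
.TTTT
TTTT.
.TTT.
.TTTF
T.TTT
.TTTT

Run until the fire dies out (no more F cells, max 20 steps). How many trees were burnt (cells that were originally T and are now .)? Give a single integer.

Step 1: +2 fires, +1 burnt (F count now 2)
Step 2: +4 fires, +2 burnt (F count now 4)
Step 3: +5 fires, +4 burnt (F count now 5)
Step 4: +4 fires, +5 burnt (F count now 4)
Step 5: +4 fires, +4 burnt (F count now 4)
Step 6: +2 fires, +4 burnt (F count now 2)
Step 7: +0 fires, +2 burnt (F count now 0)
Fire out after step 7
Initially T: 22, now '.': 29
Total burnt (originally-T cells now '.'): 21

Answer: 21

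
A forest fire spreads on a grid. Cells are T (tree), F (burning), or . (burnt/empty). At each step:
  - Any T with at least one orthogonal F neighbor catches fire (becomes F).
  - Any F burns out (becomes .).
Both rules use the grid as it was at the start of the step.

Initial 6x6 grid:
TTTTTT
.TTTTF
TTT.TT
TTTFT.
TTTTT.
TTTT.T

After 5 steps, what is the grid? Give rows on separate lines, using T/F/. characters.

Step 1: 6 trees catch fire, 2 burn out
  TTTTTF
  .TTTF.
  TTT.TF
  TTF.F.
  TTTFT.
  TTTT.T
Step 2: 8 trees catch fire, 6 burn out
  TTTTF.
  .TTF..
  TTF.F.
  TF....
  TTF.F.
  TTTF.T
Step 3: 6 trees catch fire, 8 burn out
  TTTF..
  .TF...
  TF....
  F.....
  TF....
  TTF..T
Step 4: 5 trees catch fire, 6 burn out
  TTF...
  .F....
  F.....
  ......
  F.....
  TF...T
Step 5: 2 trees catch fire, 5 burn out
  TF....
  ......
  ......
  ......
  ......
  F....T

TF....
......
......
......
......
F....T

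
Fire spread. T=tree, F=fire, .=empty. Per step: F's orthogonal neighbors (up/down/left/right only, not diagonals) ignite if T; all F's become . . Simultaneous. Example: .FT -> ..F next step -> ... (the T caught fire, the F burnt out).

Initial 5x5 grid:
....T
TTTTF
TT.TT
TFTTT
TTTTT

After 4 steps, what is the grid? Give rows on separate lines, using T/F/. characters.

Step 1: 7 trees catch fire, 2 burn out
  ....F
  TTTF.
  TF.TF
  F.FTT
  TFTTT
Step 2: 8 trees catch fire, 7 burn out
  .....
  TFF..
  F..F.
  ...FF
  F.FTT
Step 3: 3 trees catch fire, 8 burn out
  .....
  F....
  .....
  .....
  ...FF
Step 4: 0 trees catch fire, 3 burn out
  .....
  .....
  .....
  .....
  .....

.....
.....
.....
.....
.....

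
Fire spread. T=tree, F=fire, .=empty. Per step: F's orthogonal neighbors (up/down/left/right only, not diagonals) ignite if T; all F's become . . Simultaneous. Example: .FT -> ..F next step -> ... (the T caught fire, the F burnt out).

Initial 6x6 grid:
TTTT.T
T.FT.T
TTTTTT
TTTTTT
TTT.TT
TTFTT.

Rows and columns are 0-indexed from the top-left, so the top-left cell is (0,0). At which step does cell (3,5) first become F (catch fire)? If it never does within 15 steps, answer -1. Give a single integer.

Step 1: cell (3,5)='T' (+6 fires, +2 burnt)
Step 2: cell (3,5)='T' (+8 fires, +6 burnt)
Step 3: cell (3,5)='T' (+7 fires, +8 burnt)
Step 4: cell (3,5)='T' (+5 fires, +7 burnt)
Step 5: cell (3,5)='F' (+2 fires, +5 burnt)
  -> target ignites at step 5
Step 6: cell (3,5)='.' (+1 fires, +2 burnt)
Step 7: cell (3,5)='.' (+0 fires, +1 burnt)
  fire out at step 7

5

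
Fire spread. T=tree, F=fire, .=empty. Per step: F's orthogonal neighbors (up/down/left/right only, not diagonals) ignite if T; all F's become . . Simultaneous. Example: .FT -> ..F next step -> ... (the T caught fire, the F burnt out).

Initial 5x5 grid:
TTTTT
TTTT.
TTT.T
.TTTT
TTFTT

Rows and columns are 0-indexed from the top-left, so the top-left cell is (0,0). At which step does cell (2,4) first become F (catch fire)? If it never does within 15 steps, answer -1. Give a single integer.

Step 1: cell (2,4)='T' (+3 fires, +1 burnt)
Step 2: cell (2,4)='T' (+5 fires, +3 burnt)
Step 3: cell (2,4)='T' (+3 fires, +5 burnt)
Step 4: cell (2,4)='F' (+5 fires, +3 burnt)
  -> target ignites at step 4
Step 5: cell (2,4)='.' (+3 fires, +5 burnt)
Step 6: cell (2,4)='.' (+2 fires, +3 burnt)
Step 7: cell (2,4)='.' (+0 fires, +2 burnt)
  fire out at step 7

4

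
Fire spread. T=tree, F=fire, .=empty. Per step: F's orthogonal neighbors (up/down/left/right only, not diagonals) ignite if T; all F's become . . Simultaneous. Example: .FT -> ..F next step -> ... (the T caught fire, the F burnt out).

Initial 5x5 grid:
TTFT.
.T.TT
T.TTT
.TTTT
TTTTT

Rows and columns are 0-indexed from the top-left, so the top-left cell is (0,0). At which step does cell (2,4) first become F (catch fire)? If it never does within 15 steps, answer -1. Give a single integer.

Step 1: cell (2,4)='T' (+2 fires, +1 burnt)
Step 2: cell (2,4)='T' (+3 fires, +2 burnt)
Step 3: cell (2,4)='T' (+2 fires, +3 burnt)
Step 4: cell (2,4)='F' (+3 fires, +2 burnt)
  -> target ignites at step 4
Step 5: cell (2,4)='.' (+3 fires, +3 burnt)
Step 6: cell (2,4)='.' (+3 fires, +3 burnt)
Step 7: cell (2,4)='.' (+1 fires, +3 burnt)
Step 8: cell (2,4)='.' (+1 fires, +1 burnt)
Step 9: cell (2,4)='.' (+0 fires, +1 burnt)
  fire out at step 9

4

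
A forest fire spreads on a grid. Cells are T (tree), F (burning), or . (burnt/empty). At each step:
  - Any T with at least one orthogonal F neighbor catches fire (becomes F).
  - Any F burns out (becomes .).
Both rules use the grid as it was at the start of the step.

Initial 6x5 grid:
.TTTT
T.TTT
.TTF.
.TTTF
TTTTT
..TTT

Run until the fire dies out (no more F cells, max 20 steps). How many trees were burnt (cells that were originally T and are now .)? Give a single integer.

Step 1: +4 fires, +2 burnt (F count now 4)
Step 2: +7 fires, +4 burnt (F count now 7)
Step 3: +5 fires, +7 burnt (F count now 5)
Step 4: +3 fires, +5 burnt (F count now 3)
Step 5: +1 fires, +3 burnt (F count now 1)
Step 6: +0 fires, +1 burnt (F count now 0)
Fire out after step 6
Initially T: 21, now '.': 29
Total burnt (originally-T cells now '.'): 20

Answer: 20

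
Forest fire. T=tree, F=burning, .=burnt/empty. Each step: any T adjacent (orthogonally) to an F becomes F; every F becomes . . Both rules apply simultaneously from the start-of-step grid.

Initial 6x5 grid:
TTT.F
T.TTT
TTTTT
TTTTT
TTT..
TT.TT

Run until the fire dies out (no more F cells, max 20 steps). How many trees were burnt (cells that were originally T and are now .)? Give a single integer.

Answer: 22

Derivation:
Step 1: +1 fires, +1 burnt (F count now 1)
Step 2: +2 fires, +1 burnt (F count now 2)
Step 3: +3 fires, +2 burnt (F count now 3)
Step 4: +3 fires, +3 burnt (F count now 3)
Step 5: +3 fires, +3 burnt (F count now 3)
Step 6: +4 fires, +3 burnt (F count now 4)
Step 7: +3 fires, +4 burnt (F count now 3)
Step 8: +2 fires, +3 burnt (F count now 2)
Step 9: +1 fires, +2 burnt (F count now 1)
Step 10: +0 fires, +1 burnt (F count now 0)
Fire out after step 10
Initially T: 24, now '.': 28
Total burnt (originally-T cells now '.'): 22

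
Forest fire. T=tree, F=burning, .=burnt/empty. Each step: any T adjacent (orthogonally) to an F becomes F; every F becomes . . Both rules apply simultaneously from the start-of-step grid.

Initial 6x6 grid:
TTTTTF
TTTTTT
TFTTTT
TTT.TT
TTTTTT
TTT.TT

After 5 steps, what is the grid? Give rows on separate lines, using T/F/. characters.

Step 1: 6 trees catch fire, 2 burn out
  TTTTF.
  TFTTTF
  F.FTTT
  TFT.TT
  TTTTTT
  TTT.TT
Step 2: 10 trees catch fire, 6 burn out
  TFTF..
  F.FTF.
  ...FTF
  F.F.TT
  TFTTTT
  TTT.TT
Step 3: 8 trees catch fire, 10 burn out
  F.F...
  ...F..
  ....F.
  ....TF
  F.FTTT
  TFT.TT
Step 4: 5 trees catch fire, 8 burn out
  ......
  ......
  ......
  ....F.
  ...FTF
  F.F.TT
Step 5: 2 trees catch fire, 5 burn out
  ......
  ......
  ......
  ......
  ....F.
  ....TF

......
......
......
......
....F.
....TF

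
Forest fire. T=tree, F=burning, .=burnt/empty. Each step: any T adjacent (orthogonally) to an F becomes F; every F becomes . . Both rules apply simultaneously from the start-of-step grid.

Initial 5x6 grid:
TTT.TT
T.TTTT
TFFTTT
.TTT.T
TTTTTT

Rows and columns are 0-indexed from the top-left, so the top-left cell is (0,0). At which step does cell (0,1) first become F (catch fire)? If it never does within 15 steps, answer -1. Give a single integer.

Step 1: cell (0,1)='T' (+5 fires, +2 burnt)
Step 2: cell (0,1)='T' (+7 fires, +5 burnt)
Step 3: cell (0,1)='F' (+6 fires, +7 burnt)
  -> target ignites at step 3
Step 4: cell (0,1)='.' (+4 fires, +6 burnt)
Step 5: cell (0,1)='.' (+2 fires, +4 burnt)
Step 6: cell (0,1)='.' (+0 fires, +2 burnt)
  fire out at step 6

3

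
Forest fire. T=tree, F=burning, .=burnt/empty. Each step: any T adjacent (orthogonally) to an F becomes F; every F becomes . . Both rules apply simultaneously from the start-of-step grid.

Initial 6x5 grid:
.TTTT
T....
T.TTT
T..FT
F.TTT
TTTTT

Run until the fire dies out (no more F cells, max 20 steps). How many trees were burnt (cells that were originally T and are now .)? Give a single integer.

Step 1: +5 fires, +2 burnt (F count now 5)
Step 2: +7 fires, +5 burnt (F count now 7)
Step 3: +3 fires, +7 burnt (F count now 3)
Step 4: +0 fires, +3 burnt (F count now 0)
Fire out after step 4
Initially T: 19, now '.': 26
Total burnt (originally-T cells now '.'): 15

Answer: 15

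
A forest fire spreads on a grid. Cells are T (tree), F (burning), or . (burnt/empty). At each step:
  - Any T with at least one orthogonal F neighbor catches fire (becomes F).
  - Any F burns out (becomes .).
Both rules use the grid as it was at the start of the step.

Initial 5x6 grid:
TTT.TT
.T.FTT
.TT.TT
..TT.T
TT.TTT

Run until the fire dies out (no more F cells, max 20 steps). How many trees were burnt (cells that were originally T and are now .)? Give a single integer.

Answer: 18

Derivation:
Step 1: +1 fires, +1 burnt (F count now 1)
Step 2: +3 fires, +1 burnt (F count now 3)
Step 3: +2 fires, +3 burnt (F count now 2)
Step 4: +1 fires, +2 burnt (F count now 1)
Step 5: +1 fires, +1 burnt (F count now 1)
Step 6: +1 fires, +1 burnt (F count now 1)
Step 7: +1 fires, +1 burnt (F count now 1)
Step 8: +1 fires, +1 burnt (F count now 1)
Step 9: +1 fires, +1 burnt (F count now 1)
Step 10: +1 fires, +1 burnt (F count now 1)
Step 11: +1 fires, +1 burnt (F count now 1)
Step 12: +1 fires, +1 burnt (F count now 1)
Step 13: +1 fires, +1 burnt (F count now 1)
Step 14: +2 fires, +1 burnt (F count now 2)
Step 15: +0 fires, +2 burnt (F count now 0)
Fire out after step 15
Initially T: 20, now '.': 28
Total burnt (originally-T cells now '.'): 18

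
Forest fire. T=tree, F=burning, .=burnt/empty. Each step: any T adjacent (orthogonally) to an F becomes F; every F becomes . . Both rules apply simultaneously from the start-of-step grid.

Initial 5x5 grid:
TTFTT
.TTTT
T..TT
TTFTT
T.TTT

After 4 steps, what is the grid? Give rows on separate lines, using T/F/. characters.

Step 1: 6 trees catch fire, 2 burn out
  TF.FT
  .TFTT
  T..TT
  TF.FT
  T.FTT
Step 2: 8 trees catch fire, 6 burn out
  F...F
  .F.FT
  T..FT
  F...F
  T..FT
Step 3: 5 trees catch fire, 8 burn out
  .....
  ....F
  F...F
  .....
  F...F
Step 4: 0 trees catch fire, 5 burn out
  .....
  .....
  .....
  .....
  .....

.....
.....
.....
.....
.....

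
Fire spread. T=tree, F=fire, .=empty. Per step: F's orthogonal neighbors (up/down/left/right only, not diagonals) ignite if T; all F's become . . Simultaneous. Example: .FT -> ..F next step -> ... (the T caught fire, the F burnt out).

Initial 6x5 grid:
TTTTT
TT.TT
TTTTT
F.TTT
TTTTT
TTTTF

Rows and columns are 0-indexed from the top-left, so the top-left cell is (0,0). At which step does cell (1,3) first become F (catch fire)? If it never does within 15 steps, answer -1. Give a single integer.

Step 1: cell (1,3)='T' (+4 fires, +2 burnt)
Step 2: cell (1,3)='T' (+7 fires, +4 burnt)
Step 3: cell (1,3)='T' (+7 fires, +7 burnt)
Step 4: cell (1,3)='T' (+4 fires, +7 burnt)
Step 5: cell (1,3)='F' (+3 fires, +4 burnt)
  -> target ignites at step 5
Step 6: cell (1,3)='.' (+1 fires, +3 burnt)
Step 7: cell (1,3)='.' (+0 fires, +1 burnt)
  fire out at step 7

5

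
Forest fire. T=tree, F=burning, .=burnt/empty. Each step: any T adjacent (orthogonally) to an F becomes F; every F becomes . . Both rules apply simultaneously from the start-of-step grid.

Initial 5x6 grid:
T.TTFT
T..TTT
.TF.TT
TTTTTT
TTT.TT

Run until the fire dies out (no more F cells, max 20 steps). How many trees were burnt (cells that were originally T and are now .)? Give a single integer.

Answer: 20

Derivation:
Step 1: +5 fires, +2 burnt (F count now 5)
Step 2: +7 fires, +5 burnt (F count now 7)
Step 3: +4 fires, +7 burnt (F count now 4)
Step 4: +3 fires, +4 burnt (F count now 3)
Step 5: +1 fires, +3 burnt (F count now 1)
Step 6: +0 fires, +1 burnt (F count now 0)
Fire out after step 6
Initially T: 22, now '.': 28
Total burnt (originally-T cells now '.'): 20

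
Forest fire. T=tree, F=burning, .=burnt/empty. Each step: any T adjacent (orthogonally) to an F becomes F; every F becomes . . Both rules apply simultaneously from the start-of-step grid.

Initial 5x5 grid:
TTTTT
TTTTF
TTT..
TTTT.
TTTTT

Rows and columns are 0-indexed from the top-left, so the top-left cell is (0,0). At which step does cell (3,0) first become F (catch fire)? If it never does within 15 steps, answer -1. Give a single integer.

Step 1: cell (3,0)='T' (+2 fires, +1 burnt)
Step 2: cell (3,0)='T' (+2 fires, +2 burnt)
Step 3: cell (3,0)='T' (+3 fires, +2 burnt)
Step 4: cell (3,0)='T' (+4 fires, +3 burnt)
Step 5: cell (3,0)='T' (+5 fires, +4 burnt)
Step 6: cell (3,0)='F' (+3 fires, +5 burnt)
  -> target ignites at step 6
Step 7: cell (3,0)='.' (+2 fires, +3 burnt)
Step 8: cell (3,0)='.' (+0 fires, +2 burnt)
  fire out at step 8

6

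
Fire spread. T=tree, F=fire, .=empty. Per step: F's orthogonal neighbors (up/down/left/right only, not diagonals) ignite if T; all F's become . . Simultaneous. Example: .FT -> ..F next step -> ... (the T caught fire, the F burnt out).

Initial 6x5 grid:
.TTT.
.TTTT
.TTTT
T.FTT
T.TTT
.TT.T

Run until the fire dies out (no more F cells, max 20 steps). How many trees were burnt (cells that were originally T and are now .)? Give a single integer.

Answer: 19

Derivation:
Step 1: +3 fires, +1 burnt (F count now 3)
Step 2: +6 fires, +3 burnt (F count now 6)
Step 3: +6 fires, +6 burnt (F count now 6)
Step 4: +4 fires, +6 burnt (F count now 4)
Step 5: +0 fires, +4 burnt (F count now 0)
Fire out after step 5
Initially T: 21, now '.': 28
Total burnt (originally-T cells now '.'): 19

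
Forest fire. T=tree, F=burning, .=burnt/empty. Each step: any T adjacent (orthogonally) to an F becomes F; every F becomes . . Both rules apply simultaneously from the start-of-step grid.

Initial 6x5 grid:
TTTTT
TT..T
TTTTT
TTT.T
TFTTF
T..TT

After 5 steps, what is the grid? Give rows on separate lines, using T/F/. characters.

Step 1: 6 trees catch fire, 2 burn out
  TTTTT
  TT..T
  TTTTT
  TFT.F
  F.FF.
  T..TF
Step 2: 6 trees catch fire, 6 burn out
  TTTTT
  TT..T
  TFTTF
  F.F..
  .....
  F..F.
Step 3: 5 trees catch fire, 6 burn out
  TTTTT
  TF..F
  F.FF.
  .....
  .....
  .....
Step 4: 3 trees catch fire, 5 burn out
  TFTTF
  F....
  .....
  .....
  .....
  .....
Step 5: 3 trees catch fire, 3 burn out
  F.FF.
  .....
  .....
  .....
  .....
  .....

F.FF.
.....
.....
.....
.....
.....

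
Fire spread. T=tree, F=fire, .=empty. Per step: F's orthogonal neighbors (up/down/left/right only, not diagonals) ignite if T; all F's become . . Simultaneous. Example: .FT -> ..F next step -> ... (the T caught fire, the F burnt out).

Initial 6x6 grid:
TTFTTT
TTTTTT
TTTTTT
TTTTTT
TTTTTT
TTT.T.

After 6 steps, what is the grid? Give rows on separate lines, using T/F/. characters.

Step 1: 3 trees catch fire, 1 burn out
  TF.FTT
  TTFTTT
  TTTTTT
  TTTTTT
  TTTTTT
  TTT.T.
Step 2: 5 trees catch fire, 3 burn out
  F...FT
  TF.FTT
  TTFTTT
  TTTTTT
  TTTTTT
  TTT.T.
Step 3: 6 trees catch fire, 5 burn out
  .....F
  F...FT
  TF.FTT
  TTFTTT
  TTTTTT
  TTT.T.
Step 4: 6 trees catch fire, 6 burn out
  ......
  .....F
  F...FT
  TF.FTT
  TTFTTT
  TTT.T.
Step 5: 6 trees catch fire, 6 burn out
  ......
  ......
  .....F
  F...FT
  TF.FTT
  TTF.T.
Step 6: 4 trees catch fire, 6 burn out
  ......
  ......
  ......
  .....F
  F...FT
  TF..T.

......
......
......
.....F
F...FT
TF..T.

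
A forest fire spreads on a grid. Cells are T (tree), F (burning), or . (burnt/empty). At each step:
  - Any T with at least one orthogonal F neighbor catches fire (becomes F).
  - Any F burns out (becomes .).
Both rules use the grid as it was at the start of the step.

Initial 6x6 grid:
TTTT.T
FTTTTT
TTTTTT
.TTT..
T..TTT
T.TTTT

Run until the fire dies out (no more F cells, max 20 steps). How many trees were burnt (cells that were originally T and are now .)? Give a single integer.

Answer: 26

Derivation:
Step 1: +3 fires, +1 burnt (F count now 3)
Step 2: +3 fires, +3 burnt (F count now 3)
Step 3: +4 fires, +3 burnt (F count now 4)
Step 4: +4 fires, +4 burnt (F count now 4)
Step 5: +3 fires, +4 burnt (F count now 3)
Step 6: +3 fires, +3 burnt (F count now 3)
Step 7: +2 fires, +3 burnt (F count now 2)
Step 8: +3 fires, +2 burnt (F count now 3)
Step 9: +1 fires, +3 burnt (F count now 1)
Step 10: +0 fires, +1 burnt (F count now 0)
Fire out after step 10
Initially T: 28, now '.': 34
Total burnt (originally-T cells now '.'): 26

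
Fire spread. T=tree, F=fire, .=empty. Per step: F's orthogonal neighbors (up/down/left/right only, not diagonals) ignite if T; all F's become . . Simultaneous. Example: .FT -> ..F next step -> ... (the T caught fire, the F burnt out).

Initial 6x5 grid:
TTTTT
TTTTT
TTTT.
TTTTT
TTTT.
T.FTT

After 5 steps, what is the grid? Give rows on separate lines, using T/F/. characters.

Step 1: 2 trees catch fire, 1 burn out
  TTTTT
  TTTTT
  TTTT.
  TTTTT
  TTFT.
  T..FT
Step 2: 4 trees catch fire, 2 burn out
  TTTTT
  TTTTT
  TTTT.
  TTFTT
  TF.F.
  T...F
Step 3: 4 trees catch fire, 4 burn out
  TTTTT
  TTTTT
  TTFT.
  TF.FT
  F....
  T....
Step 4: 6 trees catch fire, 4 burn out
  TTTTT
  TTFTT
  TF.F.
  F...F
  .....
  F....
Step 5: 4 trees catch fire, 6 burn out
  TTFTT
  TF.FT
  F....
  .....
  .....
  .....

TTFTT
TF.FT
F....
.....
.....
.....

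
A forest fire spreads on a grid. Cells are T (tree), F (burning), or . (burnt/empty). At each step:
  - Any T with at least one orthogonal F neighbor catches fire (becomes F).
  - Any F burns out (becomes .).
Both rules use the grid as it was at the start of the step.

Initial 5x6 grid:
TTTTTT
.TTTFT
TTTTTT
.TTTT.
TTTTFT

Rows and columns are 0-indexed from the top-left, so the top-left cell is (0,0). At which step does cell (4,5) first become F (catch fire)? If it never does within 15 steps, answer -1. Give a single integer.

Step 1: cell (4,5)='F' (+7 fires, +2 burnt)
  -> target ignites at step 1
Step 2: cell (4,5)='.' (+7 fires, +7 burnt)
Step 3: cell (4,5)='.' (+5 fires, +7 burnt)
Step 4: cell (4,5)='.' (+4 fires, +5 burnt)
Step 5: cell (4,5)='.' (+2 fires, +4 burnt)
Step 6: cell (4,5)='.' (+0 fires, +2 burnt)
  fire out at step 6

1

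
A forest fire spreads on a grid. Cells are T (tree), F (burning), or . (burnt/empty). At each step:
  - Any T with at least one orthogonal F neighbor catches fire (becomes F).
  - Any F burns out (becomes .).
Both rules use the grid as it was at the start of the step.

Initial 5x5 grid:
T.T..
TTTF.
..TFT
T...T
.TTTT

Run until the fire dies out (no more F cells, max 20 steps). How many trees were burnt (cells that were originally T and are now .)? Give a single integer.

Step 1: +3 fires, +2 burnt (F count now 3)
Step 2: +3 fires, +3 burnt (F count now 3)
Step 3: +2 fires, +3 burnt (F count now 2)
Step 4: +2 fires, +2 burnt (F count now 2)
Step 5: +1 fires, +2 burnt (F count now 1)
Step 6: +1 fires, +1 burnt (F count now 1)
Step 7: +0 fires, +1 burnt (F count now 0)
Fire out after step 7
Initially T: 13, now '.': 24
Total burnt (originally-T cells now '.'): 12

Answer: 12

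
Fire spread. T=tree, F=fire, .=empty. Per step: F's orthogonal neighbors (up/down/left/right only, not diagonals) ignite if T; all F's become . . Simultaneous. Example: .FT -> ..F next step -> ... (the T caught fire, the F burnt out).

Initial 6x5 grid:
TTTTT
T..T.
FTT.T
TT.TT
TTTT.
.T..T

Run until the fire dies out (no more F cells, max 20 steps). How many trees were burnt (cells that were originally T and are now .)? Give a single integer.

Answer: 19

Derivation:
Step 1: +3 fires, +1 burnt (F count now 3)
Step 2: +4 fires, +3 burnt (F count now 4)
Step 3: +2 fires, +4 burnt (F count now 2)
Step 4: +3 fires, +2 burnt (F count now 3)
Step 5: +2 fires, +3 burnt (F count now 2)
Step 6: +3 fires, +2 burnt (F count now 3)
Step 7: +1 fires, +3 burnt (F count now 1)
Step 8: +1 fires, +1 burnt (F count now 1)
Step 9: +0 fires, +1 burnt (F count now 0)
Fire out after step 9
Initially T: 20, now '.': 29
Total burnt (originally-T cells now '.'): 19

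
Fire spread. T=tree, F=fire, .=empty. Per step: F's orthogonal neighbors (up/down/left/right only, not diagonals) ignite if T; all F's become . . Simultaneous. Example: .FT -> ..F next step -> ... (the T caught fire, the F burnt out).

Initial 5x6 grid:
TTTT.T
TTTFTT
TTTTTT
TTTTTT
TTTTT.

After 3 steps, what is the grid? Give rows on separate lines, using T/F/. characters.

Step 1: 4 trees catch fire, 1 burn out
  TTTF.T
  TTF.FT
  TTTFTT
  TTTTTT
  TTTTT.
Step 2: 6 trees catch fire, 4 burn out
  TTF..T
  TF...F
  TTF.FT
  TTTFTT
  TTTTT.
Step 3: 8 trees catch fire, 6 burn out
  TF...F
  F.....
  TF...F
  TTF.FT
  TTTFT.

TF...F
F.....
TF...F
TTF.FT
TTTFT.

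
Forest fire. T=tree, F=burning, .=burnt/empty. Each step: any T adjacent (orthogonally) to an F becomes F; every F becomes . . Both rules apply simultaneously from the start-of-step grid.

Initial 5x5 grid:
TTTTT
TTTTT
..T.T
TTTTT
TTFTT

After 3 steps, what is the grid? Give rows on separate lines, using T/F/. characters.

Step 1: 3 trees catch fire, 1 burn out
  TTTTT
  TTTTT
  ..T.T
  TTFTT
  TF.FT
Step 2: 5 trees catch fire, 3 burn out
  TTTTT
  TTTTT
  ..F.T
  TF.FT
  F...F
Step 3: 3 trees catch fire, 5 burn out
  TTTTT
  TTFTT
  ....T
  F...F
  .....

TTTTT
TTFTT
....T
F...F
.....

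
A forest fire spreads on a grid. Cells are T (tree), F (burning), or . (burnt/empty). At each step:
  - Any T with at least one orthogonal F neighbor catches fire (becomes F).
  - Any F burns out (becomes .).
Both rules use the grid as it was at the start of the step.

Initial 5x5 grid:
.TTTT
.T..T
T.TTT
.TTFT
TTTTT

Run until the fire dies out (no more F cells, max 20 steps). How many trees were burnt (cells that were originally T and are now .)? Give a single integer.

Step 1: +4 fires, +1 burnt (F count now 4)
Step 2: +5 fires, +4 burnt (F count now 5)
Step 3: +2 fires, +5 burnt (F count now 2)
Step 4: +2 fires, +2 burnt (F count now 2)
Step 5: +1 fires, +2 burnt (F count now 1)
Step 6: +1 fires, +1 burnt (F count now 1)
Step 7: +1 fires, +1 burnt (F count now 1)
Step 8: +1 fires, +1 burnt (F count now 1)
Step 9: +0 fires, +1 burnt (F count now 0)
Fire out after step 9
Initially T: 18, now '.': 24
Total burnt (originally-T cells now '.'): 17

Answer: 17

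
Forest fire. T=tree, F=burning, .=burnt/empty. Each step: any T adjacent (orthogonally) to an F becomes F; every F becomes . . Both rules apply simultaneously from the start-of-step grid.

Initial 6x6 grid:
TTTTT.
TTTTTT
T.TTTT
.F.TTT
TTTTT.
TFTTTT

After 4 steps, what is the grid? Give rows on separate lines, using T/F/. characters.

Step 1: 3 trees catch fire, 2 burn out
  TTTTT.
  TTTTTT
  T.TTTT
  ...TTT
  TFTTT.
  F.FTTT
Step 2: 3 trees catch fire, 3 burn out
  TTTTT.
  TTTTTT
  T.TTTT
  ...TTT
  F.FTT.
  ...FTT
Step 3: 2 trees catch fire, 3 burn out
  TTTTT.
  TTTTTT
  T.TTTT
  ...TTT
  ...FT.
  ....FT
Step 4: 3 trees catch fire, 2 burn out
  TTTTT.
  TTTTTT
  T.TTTT
  ...FTT
  ....F.
  .....F

TTTTT.
TTTTTT
T.TTTT
...FTT
....F.
.....F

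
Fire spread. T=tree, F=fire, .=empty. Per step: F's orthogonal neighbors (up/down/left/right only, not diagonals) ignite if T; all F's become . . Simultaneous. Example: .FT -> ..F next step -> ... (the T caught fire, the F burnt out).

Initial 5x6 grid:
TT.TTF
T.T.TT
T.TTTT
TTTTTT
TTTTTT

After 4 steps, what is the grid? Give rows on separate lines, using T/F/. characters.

Step 1: 2 trees catch fire, 1 burn out
  TT.TF.
  T.T.TF
  T.TTTT
  TTTTTT
  TTTTTT
Step 2: 3 trees catch fire, 2 burn out
  TT.F..
  T.T.F.
  T.TTTF
  TTTTTT
  TTTTTT
Step 3: 2 trees catch fire, 3 burn out
  TT....
  T.T...
  T.TTF.
  TTTTTF
  TTTTTT
Step 4: 3 trees catch fire, 2 burn out
  TT....
  T.T...
  T.TF..
  TTTTF.
  TTTTTF

TT....
T.T...
T.TF..
TTTTF.
TTTTTF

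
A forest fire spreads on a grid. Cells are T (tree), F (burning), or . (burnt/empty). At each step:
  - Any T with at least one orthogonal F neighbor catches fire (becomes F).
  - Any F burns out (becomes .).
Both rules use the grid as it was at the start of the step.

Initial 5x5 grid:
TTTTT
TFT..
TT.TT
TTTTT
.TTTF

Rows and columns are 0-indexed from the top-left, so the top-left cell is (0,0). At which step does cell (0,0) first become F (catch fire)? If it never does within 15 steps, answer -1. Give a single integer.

Step 1: cell (0,0)='T' (+6 fires, +2 burnt)
Step 2: cell (0,0)='F' (+7 fires, +6 burnt)
  -> target ignites at step 2
Step 3: cell (0,0)='.' (+5 fires, +7 burnt)
Step 4: cell (0,0)='.' (+1 fires, +5 burnt)
Step 5: cell (0,0)='.' (+0 fires, +1 burnt)
  fire out at step 5

2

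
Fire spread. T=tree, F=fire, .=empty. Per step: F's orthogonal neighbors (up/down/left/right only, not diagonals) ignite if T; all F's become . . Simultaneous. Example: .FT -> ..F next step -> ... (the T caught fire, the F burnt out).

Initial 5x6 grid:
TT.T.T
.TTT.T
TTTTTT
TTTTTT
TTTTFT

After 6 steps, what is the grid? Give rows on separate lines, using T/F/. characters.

Step 1: 3 trees catch fire, 1 burn out
  TT.T.T
  .TTT.T
  TTTTTT
  TTTTFT
  TTTF.F
Step 2: 4 trees catch fire, 3 burn out
  TT.T.T
  .TTT.T
  TTTTFT
  TTTF.F
  TTF...
Step 3: 4 trees catch fire, 4 burn out
  TT.T.T
  .TTT.T
  TTTF.F
  TTF...
  TF....
Step 4: 5 trees catch fire, 4 burn out
  TT.T.T
  .TTF.F
  TTF...
  TF....
  F.....
Step 5: 5 trees catch fire, 5 burn out
  TT.F.F
  .TF...
  TF....
  F.....
  ......
Step 6: 2 trees catch fire, 5 burn out
  TT....
  .F....
  F.....
  ......
  ......

TT....
.F....
F.....
......
......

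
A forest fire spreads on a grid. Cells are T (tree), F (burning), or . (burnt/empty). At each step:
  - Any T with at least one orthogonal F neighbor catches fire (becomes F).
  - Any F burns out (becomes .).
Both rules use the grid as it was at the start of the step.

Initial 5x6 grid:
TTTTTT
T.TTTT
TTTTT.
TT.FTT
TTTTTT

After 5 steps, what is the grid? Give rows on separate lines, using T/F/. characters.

Step 1: 3 trees catch fire, 1 burn out
  TTTTTT
  T.TTTT
  TTTFT.
  TT..FT
  TTTFTT
Step 2: 6 trees catch fire, 3 burn out
  TTTTTT
  T.TFTT
  TTF.F.
  TT...F
  TTF.FT
Step 3: 6 trees catch fire, 6 burn out
  TTTFTT
  T.F.FT
  TF....
  TT....
  TF...F
Step 4: 6 trees catch fire, 6 burn out
  TTF.FT
  T....F
  F.....
  TF....
  F.....
Step 5: 4 trees catch fire, 6 burn out
  TF...F
  F.....
  ......
  F.....
  ......

TF...F
F.....
......
F.....
......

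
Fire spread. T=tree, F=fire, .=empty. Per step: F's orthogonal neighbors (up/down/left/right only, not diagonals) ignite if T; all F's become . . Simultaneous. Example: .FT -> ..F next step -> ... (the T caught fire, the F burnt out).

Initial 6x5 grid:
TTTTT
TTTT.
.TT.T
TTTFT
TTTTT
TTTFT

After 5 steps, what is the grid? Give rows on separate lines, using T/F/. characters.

Step 1: 5 trees catch fire, 2 burn out
  TTTTT
  TTTT.
  .TT.T
  TTF.F
  TTTFT
  TTF.F
Step 2: 6 trees catch fire, 5 burn out
  TTTTT
  TTTT.
  .TF.F
  TF...
  TTF.F
  TF...
Step 3: 5 trees catch fire, 6 burn out
  TTTTT
  TTFT.
  .F...
  F....
  TF...
  F....
Step 4: 4 trees catch fire, 5 burn out
  TTFTT
  TF.F.
  .....
  .....
  F....
  .....
Step 5: 3 trees catch fire, 4 burn out
  TF.FT
  F....
  .....
  .....
  .....
  .....

TF.FT
F....
.....
.....
.....
.....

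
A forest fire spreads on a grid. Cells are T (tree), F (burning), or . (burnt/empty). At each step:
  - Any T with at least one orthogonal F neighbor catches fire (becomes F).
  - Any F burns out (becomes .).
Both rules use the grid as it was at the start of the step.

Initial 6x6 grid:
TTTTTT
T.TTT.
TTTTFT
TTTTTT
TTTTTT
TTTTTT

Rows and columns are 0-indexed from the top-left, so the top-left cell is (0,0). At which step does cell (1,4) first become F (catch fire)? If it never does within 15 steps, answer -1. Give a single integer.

Step 1: cell (1,4)='F' (+4 fires, +1 burnt)
  -> target ignites at step 1
Step 2: cell (1,4)='.' (+6 fires, +4 burnt)
Step 3: cell (1,4)='.' (+8 fires, +6 burnt)
Step 4: cell (1,4)='.' (+6 fires, +8 burnt)
Step 5: cell (1,4)='.' (+5 fires, +6 burnt)
Step 6: cell (1,4)='.' (+3 fires, +5 burnt)
Step 7: cell (1,4)='.' (+1 fires, +3 burnt)
Step 8: cell (1,4)='.' (+0 fires, +1 burnt)
  fire out at step 8

1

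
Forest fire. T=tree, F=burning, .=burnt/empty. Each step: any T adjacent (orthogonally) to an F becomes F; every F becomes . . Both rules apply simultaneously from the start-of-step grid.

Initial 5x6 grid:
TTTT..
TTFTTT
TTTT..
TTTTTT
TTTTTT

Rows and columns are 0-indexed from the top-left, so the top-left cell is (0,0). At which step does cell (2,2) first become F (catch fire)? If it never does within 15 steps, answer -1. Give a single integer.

Step 1: cell (2,2)='F' (+4 fires, +1 burnt)
  -> target ignites at step 1
Step 2: cell (2,2)='.' (+7 fires, +4 burnt)
Step 3: cell (2,2)='.' (+6 fires, +7 burnt)
Step 4: cell (2,2)='.' (+4 fires, +6 burnt)
Step 5: cell (2,2)='.' (+3 fires, +4 burnt)
Step 6: cell (2,2)='.' (+1 fires, +3 burnt)
Step 7: cell (2,2)='.' (+0 fires, +1 burnt)
  fire out at step 7

1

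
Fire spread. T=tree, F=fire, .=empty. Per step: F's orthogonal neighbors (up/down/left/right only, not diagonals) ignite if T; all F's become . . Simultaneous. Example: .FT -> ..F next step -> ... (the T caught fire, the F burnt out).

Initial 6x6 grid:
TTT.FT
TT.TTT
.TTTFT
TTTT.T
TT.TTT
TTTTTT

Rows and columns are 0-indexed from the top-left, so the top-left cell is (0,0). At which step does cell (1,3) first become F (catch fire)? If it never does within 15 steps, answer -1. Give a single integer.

Step 1: cell (1,3)='T' (+4 fires, +2 burnt)
Step 2: cell (1,3)='F' (+5 fires, +4 burnt)
  -> target ignites at step 2
Step 3: cell (1,3)='.' (+4 fires, +5 burnt)
Step 4: cell (1,3)='.' (+5 fires, +4 burnt)
Step 5: cell (1,3)='.' (+6 fires, +5 burnt)
Step 6: cell (1,3)='.' (+4 fires, +6 burnt)
Step 7: cell (1,3)='.' (+1 fires, +4 burnt)
Step 8: cell (1,3)='.' (+0 fires, +1 burnt)
  fire out at step 8

2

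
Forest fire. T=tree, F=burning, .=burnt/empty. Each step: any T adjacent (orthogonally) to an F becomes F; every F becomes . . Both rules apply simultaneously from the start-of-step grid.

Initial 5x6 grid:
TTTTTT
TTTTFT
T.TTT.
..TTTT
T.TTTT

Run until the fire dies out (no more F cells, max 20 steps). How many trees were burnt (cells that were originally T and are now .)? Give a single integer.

Step 1: +4 fires, +1 burnt (F count now 4)
Step 2: +5 fires, +4 burnt (F count now 5)
Step 3: +6 fires, +5 burnt (F count now 6)
Step 4: +5 fires, +6 burnt (F count now 5)
Step 5: +3 fires, +5 burnt (F count now 3)
Step 6: +0 fires, +3 burnt (F count now 0)
Fire out after step 6
Initially T: 24, now '.': 29
Total burnt (originally-T cells now '.'): 23

Answer: 23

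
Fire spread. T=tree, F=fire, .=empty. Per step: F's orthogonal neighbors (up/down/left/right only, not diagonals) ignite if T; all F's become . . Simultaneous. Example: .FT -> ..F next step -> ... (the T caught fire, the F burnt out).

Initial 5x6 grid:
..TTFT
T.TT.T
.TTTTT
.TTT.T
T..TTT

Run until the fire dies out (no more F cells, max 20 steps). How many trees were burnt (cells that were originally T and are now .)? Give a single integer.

Answer: 18

Derivation:
Step 1: +2 fires, +1 burnt (F count now 2)
Step 2: +3 fires, +2 burnt (F count now 3)
Step 3: +3 fires, +3 burnt (F count now 3)
Step 4: +4 fires, +3 burnt (F count now 4)
Step 5: +4 fires, +4 burnt (F count now 4)
Step 6: +2 fires, +4 burnt (F count now 2)
Step 7: +0 fires, +2 burnt (F count now 0)
Fire out after step 7
Initially T: 20, now '.': 28
Total burnt (originally-T cells now '.'): 18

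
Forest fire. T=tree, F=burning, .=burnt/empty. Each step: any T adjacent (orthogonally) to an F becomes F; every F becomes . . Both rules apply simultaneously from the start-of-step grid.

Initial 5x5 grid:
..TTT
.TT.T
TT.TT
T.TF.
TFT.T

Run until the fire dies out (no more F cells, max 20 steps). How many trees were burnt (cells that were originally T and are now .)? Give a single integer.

Answer: 14

Derivation:
Step 1: +4 fires, +2 burnt (F count now 4)
Step 2: +2 fires, +4 burnt (F count now 2)
Step 3: +2 fires, +2 burnt (F count now 2)
Step 4: +2 fires, +2 burnt (F count now 2)
Step 5: +2 fires, +2 burnt (F count now 2)
Step 6: +2 fires, +2 burnt (F count now 2)
Step 7: +0 fires, +2 burnt (F count now 0)
Fire out after step 7
Initially T: 15, now '.': 24
Total burnt (originally-T cells now '.'): 14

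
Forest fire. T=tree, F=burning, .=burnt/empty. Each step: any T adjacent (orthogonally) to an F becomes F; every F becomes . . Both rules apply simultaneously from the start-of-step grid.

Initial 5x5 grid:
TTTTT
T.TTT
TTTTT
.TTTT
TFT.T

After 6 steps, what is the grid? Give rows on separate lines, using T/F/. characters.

Step 1: 3 trees catch fire, 1 burn out
  TTTTT
  T.TTT
  TTTTT
  .FTTT
  F.F.T
Step 2: 2 trees catch fire, 3 burn out
  TTTTT
  T.TTT
  TFTTT
  ..FTT
  ....T
Step 3: 3 trees catch fire, 2 burn out
  TTTTT
  T.TTT
  F.FTT
  ...FT
  ....T
Step 4: 4 trees catch fire, 3 burn out
  TTTTT
  F.FTT
  ...FT
  ....F
  ....T
Step 5: 5 trees catch fire, 4 burn out
  FTFTT
  ...FT
  ....F
  .....
  ....F
Step 6: 3 trees catch fire, 5 burn out
  .F.FT
  ....F
  .....
  .....
  .....

.F.FT
....F
.....
.....
.....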